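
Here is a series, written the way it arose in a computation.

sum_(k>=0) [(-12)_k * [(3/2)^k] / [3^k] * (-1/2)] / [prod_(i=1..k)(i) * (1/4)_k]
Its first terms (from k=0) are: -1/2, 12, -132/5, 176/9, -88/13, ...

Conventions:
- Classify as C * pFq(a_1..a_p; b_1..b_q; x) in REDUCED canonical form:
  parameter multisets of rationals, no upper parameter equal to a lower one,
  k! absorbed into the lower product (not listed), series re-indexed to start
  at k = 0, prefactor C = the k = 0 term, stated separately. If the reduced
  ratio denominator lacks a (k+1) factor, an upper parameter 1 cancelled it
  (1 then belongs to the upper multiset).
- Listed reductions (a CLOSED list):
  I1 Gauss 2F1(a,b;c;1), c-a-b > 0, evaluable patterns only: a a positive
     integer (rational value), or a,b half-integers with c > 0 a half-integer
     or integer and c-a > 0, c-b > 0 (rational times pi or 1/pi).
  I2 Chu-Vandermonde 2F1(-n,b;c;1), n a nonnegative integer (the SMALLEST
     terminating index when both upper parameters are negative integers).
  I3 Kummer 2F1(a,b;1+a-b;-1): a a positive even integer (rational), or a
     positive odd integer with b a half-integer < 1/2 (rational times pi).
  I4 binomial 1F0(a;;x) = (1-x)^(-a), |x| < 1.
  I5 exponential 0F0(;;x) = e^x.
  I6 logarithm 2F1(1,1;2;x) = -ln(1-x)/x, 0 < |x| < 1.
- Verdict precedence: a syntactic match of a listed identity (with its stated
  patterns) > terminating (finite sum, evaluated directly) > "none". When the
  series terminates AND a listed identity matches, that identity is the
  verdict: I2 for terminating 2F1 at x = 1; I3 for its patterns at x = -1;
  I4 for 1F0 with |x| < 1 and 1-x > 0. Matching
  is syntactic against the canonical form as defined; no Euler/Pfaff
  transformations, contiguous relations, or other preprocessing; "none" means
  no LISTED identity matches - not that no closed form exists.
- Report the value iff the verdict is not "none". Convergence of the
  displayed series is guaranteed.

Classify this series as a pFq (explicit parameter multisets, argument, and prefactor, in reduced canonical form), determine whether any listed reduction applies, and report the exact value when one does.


With C = -1/2: the canonical form is 1F1(-12; 1/4; 1/2). Verdict: terminating (-12 upstairs). 13 nonzero terms in all; added directly. Sum: -17916560912773/18437515346250.

Structural cue: t_0 being -1/2, the product of the first k integers (C = -1/2, x = 1/2) is k!.
Term ratio: r(k) = (1/2) * (k-12) / [(k+1/4) (k+1)] - rational; roots negated = parameters, x = (1/2), C = -1/2.


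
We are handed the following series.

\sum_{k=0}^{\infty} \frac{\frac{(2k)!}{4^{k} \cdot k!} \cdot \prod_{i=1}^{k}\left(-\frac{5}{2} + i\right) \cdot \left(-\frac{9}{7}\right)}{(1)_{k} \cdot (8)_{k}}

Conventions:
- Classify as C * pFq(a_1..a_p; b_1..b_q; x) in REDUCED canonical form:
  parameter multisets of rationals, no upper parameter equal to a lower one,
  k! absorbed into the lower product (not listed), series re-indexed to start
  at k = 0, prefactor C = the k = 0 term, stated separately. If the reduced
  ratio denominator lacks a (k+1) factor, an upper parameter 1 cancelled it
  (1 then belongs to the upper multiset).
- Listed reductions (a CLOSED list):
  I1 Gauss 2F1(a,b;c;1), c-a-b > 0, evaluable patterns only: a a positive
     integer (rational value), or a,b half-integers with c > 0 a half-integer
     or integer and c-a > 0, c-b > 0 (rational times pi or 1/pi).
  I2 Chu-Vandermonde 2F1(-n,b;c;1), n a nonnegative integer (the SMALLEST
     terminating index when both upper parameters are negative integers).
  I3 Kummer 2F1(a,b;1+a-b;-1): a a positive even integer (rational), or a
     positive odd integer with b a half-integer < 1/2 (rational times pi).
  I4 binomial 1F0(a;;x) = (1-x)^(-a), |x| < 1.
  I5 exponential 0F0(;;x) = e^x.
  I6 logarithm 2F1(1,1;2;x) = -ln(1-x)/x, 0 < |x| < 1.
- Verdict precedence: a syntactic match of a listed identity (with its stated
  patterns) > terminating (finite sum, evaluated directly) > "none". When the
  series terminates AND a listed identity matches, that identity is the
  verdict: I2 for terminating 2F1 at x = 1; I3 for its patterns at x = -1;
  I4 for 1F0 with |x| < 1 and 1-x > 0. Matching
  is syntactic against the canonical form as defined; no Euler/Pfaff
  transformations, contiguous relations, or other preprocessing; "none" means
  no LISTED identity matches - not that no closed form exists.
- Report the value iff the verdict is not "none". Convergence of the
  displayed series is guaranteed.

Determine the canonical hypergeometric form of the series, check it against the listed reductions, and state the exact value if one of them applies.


Reduced: x = 1, 2F1, upper = {-\frac{3}{2}, \frac{1}{2}}, lower = {8}, C = -\frac{9}{7}. Verdict: Gauss's theorem I1 (half-integer case) applies (x = 1; upper {-\frac{3}{2}, \frac{1}{2}} half-integers, c = 8 in the evaluable pattern). Hence: \left(-\frac{134217728}{36501465}\right) / \pi.

The tell: from the first term -\frac{9}{7}: (1)_k (C = -9/7) is k! itself.
Step ratio: r(k) = 1 * (k-\frac{3}{2}) (k+\frac{1}{2}) / [(k+8) (k+1)] - rational; roots negated = parameters, x = 1, C = -\frac{9}{7}.


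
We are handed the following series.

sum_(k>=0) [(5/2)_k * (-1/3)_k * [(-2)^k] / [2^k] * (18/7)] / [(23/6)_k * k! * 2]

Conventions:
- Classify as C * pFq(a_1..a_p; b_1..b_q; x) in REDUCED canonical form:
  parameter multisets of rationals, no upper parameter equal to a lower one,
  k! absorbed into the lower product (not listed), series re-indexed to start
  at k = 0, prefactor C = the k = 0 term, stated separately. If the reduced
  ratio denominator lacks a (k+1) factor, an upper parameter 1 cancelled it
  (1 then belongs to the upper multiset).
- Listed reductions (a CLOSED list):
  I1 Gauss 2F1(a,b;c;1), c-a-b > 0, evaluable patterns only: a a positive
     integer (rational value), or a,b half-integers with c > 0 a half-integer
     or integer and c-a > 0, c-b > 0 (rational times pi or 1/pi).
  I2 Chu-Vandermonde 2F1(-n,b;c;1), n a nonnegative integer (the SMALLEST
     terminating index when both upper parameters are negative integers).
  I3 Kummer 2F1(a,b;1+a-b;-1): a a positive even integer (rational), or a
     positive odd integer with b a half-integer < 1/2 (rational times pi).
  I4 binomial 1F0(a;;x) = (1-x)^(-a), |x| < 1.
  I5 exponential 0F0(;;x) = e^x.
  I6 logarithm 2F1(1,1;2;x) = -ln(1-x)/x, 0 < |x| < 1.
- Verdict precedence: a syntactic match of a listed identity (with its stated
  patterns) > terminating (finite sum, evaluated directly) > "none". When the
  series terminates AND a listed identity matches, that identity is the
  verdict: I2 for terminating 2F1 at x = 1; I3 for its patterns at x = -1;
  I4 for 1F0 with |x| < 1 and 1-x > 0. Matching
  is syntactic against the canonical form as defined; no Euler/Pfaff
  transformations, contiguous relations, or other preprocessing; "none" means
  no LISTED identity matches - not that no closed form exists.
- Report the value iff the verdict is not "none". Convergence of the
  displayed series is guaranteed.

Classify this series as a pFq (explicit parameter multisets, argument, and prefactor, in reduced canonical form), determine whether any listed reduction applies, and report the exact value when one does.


The series (x = -1) is 2F1: upper {-1/3, 5/2}, lower {23/6}, prefactor 9/7. Verdict: none (x = -1): each listed identity misses the multisets {-1/3, 5/2} ; {23/6}.

Key step: t_0 = 9/7 here, and the constant factors (prefactor 9/7) combine into one prefactor.
Step ratio: r(k) = (-1) * (k-1/3) (k+5/2) / [(k+23/6) (k+1)] - rational in k. x = (-1); t_0 = 9/7; negate the roots.


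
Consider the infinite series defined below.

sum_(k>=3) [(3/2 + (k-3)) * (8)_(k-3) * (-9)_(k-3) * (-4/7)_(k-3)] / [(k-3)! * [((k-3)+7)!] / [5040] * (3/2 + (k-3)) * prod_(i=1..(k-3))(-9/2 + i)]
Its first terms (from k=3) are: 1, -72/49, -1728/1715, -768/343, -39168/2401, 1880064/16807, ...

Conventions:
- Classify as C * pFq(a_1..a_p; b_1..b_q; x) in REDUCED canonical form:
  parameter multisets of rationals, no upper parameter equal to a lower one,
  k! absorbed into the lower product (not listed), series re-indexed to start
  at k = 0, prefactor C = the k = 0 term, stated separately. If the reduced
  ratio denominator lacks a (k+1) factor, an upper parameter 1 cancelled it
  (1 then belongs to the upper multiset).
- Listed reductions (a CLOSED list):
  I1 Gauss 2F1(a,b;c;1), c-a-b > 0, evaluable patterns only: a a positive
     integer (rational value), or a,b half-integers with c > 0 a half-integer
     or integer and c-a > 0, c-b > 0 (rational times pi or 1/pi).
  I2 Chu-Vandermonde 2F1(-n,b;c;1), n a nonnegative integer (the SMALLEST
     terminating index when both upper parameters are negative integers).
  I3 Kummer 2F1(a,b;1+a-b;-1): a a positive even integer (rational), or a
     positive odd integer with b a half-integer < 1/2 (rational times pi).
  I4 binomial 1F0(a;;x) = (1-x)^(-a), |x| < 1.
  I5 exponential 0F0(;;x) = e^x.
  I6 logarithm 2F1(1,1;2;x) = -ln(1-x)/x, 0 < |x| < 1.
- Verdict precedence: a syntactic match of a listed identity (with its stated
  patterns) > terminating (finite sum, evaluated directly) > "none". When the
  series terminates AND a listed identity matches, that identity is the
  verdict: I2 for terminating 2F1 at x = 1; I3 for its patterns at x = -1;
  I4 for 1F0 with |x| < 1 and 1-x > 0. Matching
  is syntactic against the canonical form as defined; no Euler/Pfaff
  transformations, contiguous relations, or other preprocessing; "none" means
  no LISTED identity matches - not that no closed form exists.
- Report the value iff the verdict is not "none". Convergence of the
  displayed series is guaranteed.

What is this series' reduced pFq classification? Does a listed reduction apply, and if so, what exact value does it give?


Canonical form: C = 1 times 2F1 with upper {-9, -4/7}, lower {-7/2}, x = 1. Verdict (x = 1): Vandermonde's identity (I2) applies (terminating 2F1 at x = 1 with n = 9, b = -4/7, c = -7/2). Sum: -2689842597/9886633715.

Key observation: from the first term 1: the denominator's factorial ratio (C = 1) is a lower Pochhammer.
Adjacent-term ratio: r(k) = 1 * (k-9) (k-4/7) / [(k-7/2) (k+1)] - rational; roots negated = parameters, x = 1, C = 1.


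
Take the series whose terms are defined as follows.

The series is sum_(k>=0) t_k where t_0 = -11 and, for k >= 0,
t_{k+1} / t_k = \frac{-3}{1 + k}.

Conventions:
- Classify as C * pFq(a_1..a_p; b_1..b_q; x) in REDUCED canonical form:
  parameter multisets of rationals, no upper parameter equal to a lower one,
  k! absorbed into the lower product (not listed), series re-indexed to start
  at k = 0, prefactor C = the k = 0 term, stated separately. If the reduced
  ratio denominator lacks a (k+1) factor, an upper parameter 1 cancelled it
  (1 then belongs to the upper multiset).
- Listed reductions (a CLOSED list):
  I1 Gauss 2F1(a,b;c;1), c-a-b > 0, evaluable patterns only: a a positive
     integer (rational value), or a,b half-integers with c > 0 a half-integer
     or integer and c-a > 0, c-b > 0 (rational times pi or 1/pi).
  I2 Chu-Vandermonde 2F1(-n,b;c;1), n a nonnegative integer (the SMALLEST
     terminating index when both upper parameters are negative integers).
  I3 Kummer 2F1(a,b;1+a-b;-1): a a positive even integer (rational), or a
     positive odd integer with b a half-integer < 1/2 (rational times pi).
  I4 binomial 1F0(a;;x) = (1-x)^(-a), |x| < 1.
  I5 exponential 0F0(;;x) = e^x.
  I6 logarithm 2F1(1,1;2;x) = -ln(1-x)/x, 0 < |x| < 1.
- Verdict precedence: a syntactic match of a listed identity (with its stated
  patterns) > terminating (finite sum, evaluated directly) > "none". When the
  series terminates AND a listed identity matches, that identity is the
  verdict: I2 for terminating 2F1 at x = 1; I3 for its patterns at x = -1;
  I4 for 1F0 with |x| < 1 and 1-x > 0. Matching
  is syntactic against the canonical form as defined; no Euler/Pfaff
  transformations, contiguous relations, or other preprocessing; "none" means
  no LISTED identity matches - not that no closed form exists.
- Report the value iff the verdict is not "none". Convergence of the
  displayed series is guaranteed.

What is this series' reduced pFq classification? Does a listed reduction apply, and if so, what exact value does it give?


Key observation: t_0 being -11, the expanded ratio factors over Q; C = -11, x = -3, roots give parameters.
Consecutive-term ratio: r(k) = -3 * 1 / [(k+1)] - rational; roots negated = parameters, x = -3, C = -11.

Prefactor -11, argument -3: 0F0 with upper {-} over lower {-}. Verdict: this is exponential (I5) (the 0F0 exponential series at x = -3). Value: \left(-11\right) \cdot e^{-3}.


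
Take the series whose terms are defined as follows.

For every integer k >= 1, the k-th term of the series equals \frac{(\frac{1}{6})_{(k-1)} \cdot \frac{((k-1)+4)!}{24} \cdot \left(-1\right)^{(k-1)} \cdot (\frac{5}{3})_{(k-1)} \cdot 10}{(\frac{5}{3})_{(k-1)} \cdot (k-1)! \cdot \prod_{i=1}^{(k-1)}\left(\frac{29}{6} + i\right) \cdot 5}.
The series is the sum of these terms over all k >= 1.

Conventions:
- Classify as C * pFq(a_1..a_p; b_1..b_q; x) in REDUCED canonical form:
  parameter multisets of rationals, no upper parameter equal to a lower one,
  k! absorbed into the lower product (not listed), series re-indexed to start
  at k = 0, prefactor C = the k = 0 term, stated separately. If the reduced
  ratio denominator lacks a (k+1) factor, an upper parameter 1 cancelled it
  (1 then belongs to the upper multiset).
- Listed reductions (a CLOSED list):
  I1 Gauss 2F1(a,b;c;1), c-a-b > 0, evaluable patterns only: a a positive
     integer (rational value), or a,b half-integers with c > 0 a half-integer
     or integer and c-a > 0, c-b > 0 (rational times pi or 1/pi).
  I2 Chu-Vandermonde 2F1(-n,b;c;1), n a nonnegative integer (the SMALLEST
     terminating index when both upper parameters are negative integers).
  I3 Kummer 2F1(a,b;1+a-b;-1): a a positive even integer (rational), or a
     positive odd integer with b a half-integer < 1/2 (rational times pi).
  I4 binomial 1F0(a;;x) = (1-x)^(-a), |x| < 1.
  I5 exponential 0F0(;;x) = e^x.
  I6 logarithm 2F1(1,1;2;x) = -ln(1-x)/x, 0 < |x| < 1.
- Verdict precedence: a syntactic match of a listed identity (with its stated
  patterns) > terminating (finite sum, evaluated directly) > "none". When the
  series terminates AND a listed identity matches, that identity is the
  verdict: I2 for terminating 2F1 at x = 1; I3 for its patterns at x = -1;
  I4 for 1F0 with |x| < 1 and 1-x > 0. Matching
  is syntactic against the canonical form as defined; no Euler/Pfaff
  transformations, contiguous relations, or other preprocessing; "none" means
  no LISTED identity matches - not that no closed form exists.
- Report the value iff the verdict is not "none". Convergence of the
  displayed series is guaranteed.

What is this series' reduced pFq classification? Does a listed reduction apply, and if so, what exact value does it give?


Canonical form: C = 2 times 2F1 with upper {\frac{1}{6}, 5}, lower {\frac{35}{6}}, x = -1. Verdict: none here - no I1-I6 shape fits x = -1 with lower {\frac{35}{6}}.

Key observation: from the first term 2: the lower running product (prefactor 2) is a rising factorial.
Adjacent-term ratio: r(k) = -1 * (k+\frac{1}{6}) (k+5) / [(k+\frac{35}{6}) (k+1)] - rational in k, leading ratio -1; with t_0 = 2, classification follows.


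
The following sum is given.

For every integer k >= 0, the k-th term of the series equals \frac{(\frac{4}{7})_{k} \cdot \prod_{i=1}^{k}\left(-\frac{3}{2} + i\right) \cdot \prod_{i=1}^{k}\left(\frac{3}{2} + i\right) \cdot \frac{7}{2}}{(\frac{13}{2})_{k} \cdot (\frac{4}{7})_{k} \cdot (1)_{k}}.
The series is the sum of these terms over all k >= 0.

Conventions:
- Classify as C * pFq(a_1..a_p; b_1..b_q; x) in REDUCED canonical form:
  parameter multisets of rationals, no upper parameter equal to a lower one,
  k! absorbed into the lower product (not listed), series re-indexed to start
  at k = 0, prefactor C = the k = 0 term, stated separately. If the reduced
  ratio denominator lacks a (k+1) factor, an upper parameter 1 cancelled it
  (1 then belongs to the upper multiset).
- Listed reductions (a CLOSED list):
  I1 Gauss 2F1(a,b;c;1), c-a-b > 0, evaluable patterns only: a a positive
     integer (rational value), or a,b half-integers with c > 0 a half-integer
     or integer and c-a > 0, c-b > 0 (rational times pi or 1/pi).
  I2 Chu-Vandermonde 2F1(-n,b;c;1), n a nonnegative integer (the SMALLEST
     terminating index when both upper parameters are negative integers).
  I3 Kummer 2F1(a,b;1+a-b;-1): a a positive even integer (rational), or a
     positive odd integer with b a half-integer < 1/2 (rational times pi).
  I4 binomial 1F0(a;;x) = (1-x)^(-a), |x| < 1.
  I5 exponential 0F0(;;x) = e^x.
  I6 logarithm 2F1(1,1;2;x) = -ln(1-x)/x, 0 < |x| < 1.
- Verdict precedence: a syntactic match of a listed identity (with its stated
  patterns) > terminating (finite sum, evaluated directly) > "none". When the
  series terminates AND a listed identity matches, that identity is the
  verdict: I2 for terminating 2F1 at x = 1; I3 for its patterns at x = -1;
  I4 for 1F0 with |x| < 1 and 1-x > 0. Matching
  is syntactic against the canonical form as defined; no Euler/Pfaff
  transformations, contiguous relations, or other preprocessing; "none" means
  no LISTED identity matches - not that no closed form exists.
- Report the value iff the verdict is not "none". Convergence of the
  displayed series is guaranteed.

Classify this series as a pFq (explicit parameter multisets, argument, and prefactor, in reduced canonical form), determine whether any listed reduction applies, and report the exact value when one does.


Reduced: x = 1, 2F1, upper = {-\frac{1}{2}, \frac{5}{2}}, lower = {\frac{13}{2}}, C = \frac{7}{2}. Verdict: Gauss's theorem I1 (half-integer case) fires (x = 1; upper {-\frac{1}{2}, \frac{5}{2}} half-integers, c = \frac{13}{2} in the evaluable pattern). Its exact value is \frac{56595}{65536} \cdot \pi.

Structural cue: t_0 = \frac{7}{2} here, and the parameter 4/7 appears in both the upper and lower lists and cancels.
Ratio: r(k) = 1 * (k-\frac{1}{2}) (k+\frac{5}{2}) / [(k+\frac{13}{2}) (k+1)] ; factor over Q: parameters, x = 1, and C = \frac{7}{2}.


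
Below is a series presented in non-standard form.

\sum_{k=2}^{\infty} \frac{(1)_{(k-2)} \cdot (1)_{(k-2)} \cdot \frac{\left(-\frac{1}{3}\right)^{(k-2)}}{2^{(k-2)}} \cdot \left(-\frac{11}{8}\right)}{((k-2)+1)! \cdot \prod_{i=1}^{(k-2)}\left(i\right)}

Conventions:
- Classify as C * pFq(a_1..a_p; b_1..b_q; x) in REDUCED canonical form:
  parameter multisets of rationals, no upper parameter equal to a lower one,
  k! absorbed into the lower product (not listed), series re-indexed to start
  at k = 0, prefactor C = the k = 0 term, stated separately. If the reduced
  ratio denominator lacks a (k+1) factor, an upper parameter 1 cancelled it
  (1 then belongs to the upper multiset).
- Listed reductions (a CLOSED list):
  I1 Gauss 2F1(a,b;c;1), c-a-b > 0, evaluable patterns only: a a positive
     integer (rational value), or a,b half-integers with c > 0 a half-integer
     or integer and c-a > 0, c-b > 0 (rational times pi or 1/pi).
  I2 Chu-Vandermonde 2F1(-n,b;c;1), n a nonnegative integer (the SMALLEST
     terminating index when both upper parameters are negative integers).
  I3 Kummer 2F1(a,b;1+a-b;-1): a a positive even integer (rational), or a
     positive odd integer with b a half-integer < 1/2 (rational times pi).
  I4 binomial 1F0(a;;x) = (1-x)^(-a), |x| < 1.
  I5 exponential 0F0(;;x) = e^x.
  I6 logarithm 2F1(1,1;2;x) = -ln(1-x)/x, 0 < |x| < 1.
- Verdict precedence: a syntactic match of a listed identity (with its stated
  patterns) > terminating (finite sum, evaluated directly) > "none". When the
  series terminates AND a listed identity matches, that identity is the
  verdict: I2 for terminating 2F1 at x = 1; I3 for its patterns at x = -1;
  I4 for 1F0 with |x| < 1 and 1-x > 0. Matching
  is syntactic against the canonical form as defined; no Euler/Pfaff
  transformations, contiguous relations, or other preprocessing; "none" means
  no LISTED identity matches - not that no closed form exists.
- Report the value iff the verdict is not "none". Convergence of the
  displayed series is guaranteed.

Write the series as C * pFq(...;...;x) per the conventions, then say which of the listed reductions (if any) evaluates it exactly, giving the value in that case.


Key observation: with t_0 = -\frac{11}{8}, the denominator's factorial ratio (C = -11/8, x = -1/6) is a lower Pochhammer.
Consecutive-term ratio: r(k) = -\frac{1}{6} * (k+1) (k+1) / [(k+2) (k+1)] - poly over poly, x = -\frac{1}{6} from leading terms; C = -\frac{11}{8} at k = 0.

Prefactor -\frac{11}{8}, argument -\frac{1}{6}: 2F1 with upper {1, 1} over lower {2}. Verdict at x = -\frac{1}{6}: logarithm (I6) matches (the logarithm: parameters (1,1;2), x = -\frac{1}{6}). Value: \left(-\frac{33}{4}\right) \cdot \ln\left(\frac{7}{6}\right).


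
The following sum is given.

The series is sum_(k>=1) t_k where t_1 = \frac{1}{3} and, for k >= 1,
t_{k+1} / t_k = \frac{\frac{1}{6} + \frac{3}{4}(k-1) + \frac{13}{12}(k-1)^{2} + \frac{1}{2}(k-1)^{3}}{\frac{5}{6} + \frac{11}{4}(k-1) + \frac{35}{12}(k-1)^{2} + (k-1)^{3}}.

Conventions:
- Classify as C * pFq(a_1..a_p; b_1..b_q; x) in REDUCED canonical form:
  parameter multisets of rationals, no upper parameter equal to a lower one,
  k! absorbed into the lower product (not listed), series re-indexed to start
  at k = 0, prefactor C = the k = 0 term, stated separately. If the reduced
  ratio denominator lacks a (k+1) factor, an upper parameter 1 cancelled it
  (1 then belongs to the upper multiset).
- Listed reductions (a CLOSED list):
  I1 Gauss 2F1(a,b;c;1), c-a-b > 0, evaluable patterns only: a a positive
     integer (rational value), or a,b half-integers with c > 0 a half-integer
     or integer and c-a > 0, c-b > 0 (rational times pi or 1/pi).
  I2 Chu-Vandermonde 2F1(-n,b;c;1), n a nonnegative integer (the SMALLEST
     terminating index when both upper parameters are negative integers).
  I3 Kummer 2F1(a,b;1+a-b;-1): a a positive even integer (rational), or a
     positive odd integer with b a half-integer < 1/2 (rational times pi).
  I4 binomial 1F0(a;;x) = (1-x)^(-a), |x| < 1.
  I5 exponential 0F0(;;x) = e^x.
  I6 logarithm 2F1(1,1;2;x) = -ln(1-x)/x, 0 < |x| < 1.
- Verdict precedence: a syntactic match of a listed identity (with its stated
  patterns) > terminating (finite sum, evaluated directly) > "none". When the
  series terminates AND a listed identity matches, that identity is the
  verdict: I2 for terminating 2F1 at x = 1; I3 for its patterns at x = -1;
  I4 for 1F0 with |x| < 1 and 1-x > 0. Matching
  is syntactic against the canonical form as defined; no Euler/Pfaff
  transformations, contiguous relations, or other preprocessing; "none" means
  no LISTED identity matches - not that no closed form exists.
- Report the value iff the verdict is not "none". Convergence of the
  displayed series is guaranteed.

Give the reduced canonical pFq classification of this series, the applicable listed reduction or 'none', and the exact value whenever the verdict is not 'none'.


Key observation: t_0 = \frac{1}{3} here, and the ratio is unreduced: k + 2/3 divides both sides (C = 1/3).
Adjacent-term ratio: r(k) = \frac{1}{2} * (k+\frac{1}{2}) (k+1) / [(k+\frac{5}{4}) (k+1)] - rational in k, leading ratio \frac{1}{2}; with t_0 = \frac{1}{3}, classification follows.

Canonical form: C = \frac{1}{3} times 2F1 with upper {\frac{1}{2}, 1}, lower {\frac{5}{4}}, x = \frac{1}{2}. Verdict: none. A 2F1 with upper {\frac{1}{2}, 1} fits none of I1-I6 at x = \frac{1}{2}; the sum runs forever.


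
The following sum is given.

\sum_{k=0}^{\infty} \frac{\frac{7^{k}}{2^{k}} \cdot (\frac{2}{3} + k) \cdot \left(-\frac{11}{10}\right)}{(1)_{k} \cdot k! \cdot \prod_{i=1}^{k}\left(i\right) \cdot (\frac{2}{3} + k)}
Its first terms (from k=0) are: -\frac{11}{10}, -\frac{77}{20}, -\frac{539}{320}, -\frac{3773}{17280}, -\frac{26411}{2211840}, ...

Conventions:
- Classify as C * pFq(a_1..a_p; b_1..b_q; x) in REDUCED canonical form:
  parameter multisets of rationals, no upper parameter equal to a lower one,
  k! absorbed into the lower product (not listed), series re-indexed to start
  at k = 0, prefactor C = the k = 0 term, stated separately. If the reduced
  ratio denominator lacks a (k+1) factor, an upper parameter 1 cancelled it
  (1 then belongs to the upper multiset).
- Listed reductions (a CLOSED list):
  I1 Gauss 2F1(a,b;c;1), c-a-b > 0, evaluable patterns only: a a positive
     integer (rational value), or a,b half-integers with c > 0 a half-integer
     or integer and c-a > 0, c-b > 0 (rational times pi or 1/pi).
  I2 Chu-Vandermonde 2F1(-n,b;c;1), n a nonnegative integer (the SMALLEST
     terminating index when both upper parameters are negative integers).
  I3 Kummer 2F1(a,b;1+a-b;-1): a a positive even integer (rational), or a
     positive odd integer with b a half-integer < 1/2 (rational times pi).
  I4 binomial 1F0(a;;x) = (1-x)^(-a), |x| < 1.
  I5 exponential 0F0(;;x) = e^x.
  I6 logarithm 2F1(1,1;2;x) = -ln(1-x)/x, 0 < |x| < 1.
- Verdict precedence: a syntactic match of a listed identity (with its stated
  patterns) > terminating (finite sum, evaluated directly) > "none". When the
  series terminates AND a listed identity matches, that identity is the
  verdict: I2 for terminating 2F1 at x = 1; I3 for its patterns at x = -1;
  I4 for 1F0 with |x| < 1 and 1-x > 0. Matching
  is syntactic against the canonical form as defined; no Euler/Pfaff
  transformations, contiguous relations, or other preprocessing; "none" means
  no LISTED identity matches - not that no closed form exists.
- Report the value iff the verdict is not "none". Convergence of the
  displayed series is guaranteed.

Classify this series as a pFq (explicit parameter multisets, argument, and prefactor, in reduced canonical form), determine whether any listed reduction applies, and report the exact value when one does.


Prefactor -\frac{11}{10}, argument \frac{7}{2}: 0F2 with upper {-} over lower {1, 1}. Verdict: none - at argument \frac{7}{2} the multisets {-} ; {1, 1} match no listed identity.

First insight: x = \frac{7}{2} and the factor k + 2/3 cancels (top and bottom), leaving prefactor -11/10.
Adjacent-term ratio: r(k) = \frac{7}{2} * 1 / [(k+1) (k+1) (k+1)] ; factor over Q: parameters, x = \frac{7}{2}, and C = -\frac{11}{10}.


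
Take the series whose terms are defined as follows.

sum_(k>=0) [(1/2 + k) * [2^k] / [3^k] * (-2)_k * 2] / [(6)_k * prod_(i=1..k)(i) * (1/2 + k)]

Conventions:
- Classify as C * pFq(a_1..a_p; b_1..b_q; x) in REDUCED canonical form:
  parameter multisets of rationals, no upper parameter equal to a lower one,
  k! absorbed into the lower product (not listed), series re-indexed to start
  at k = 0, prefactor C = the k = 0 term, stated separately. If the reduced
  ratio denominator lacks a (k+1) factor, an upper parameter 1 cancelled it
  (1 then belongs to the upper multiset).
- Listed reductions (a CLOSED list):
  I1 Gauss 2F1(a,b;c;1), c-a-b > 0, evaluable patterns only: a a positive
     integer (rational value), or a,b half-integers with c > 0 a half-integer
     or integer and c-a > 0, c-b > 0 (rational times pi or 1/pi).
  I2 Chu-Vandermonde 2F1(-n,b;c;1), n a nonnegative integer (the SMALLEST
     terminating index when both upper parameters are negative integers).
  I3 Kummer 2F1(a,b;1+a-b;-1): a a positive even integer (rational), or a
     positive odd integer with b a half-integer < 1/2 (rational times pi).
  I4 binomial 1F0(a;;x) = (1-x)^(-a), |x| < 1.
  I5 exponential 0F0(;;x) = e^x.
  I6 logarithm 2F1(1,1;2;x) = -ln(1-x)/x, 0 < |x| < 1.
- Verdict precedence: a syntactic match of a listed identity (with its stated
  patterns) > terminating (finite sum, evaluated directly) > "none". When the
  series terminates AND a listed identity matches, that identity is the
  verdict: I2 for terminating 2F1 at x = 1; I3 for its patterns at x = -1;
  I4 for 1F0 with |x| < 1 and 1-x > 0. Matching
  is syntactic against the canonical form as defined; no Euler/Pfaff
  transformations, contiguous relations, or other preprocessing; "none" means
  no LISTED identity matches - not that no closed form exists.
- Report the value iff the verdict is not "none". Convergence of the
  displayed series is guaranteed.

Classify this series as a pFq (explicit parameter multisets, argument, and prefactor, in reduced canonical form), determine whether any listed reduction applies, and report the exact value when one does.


Key step: t_0 being 2, the product of the first k integers (C = 2, x = 2/3) is k!.
Step ratio: r(k) = (2/3) * (k-2) / [(k+6) (k+1)] - rational in k, leading ratio (2/3); with t_0 = 2, classification follows.

At argument 2/3: a 1F1 with upper {-2}, lower {6}, scaled by C = 2. Verdict: terminating - upper -2 stops the sum at k = 2; the 3 terms are added exactly. Sum: 298/189.


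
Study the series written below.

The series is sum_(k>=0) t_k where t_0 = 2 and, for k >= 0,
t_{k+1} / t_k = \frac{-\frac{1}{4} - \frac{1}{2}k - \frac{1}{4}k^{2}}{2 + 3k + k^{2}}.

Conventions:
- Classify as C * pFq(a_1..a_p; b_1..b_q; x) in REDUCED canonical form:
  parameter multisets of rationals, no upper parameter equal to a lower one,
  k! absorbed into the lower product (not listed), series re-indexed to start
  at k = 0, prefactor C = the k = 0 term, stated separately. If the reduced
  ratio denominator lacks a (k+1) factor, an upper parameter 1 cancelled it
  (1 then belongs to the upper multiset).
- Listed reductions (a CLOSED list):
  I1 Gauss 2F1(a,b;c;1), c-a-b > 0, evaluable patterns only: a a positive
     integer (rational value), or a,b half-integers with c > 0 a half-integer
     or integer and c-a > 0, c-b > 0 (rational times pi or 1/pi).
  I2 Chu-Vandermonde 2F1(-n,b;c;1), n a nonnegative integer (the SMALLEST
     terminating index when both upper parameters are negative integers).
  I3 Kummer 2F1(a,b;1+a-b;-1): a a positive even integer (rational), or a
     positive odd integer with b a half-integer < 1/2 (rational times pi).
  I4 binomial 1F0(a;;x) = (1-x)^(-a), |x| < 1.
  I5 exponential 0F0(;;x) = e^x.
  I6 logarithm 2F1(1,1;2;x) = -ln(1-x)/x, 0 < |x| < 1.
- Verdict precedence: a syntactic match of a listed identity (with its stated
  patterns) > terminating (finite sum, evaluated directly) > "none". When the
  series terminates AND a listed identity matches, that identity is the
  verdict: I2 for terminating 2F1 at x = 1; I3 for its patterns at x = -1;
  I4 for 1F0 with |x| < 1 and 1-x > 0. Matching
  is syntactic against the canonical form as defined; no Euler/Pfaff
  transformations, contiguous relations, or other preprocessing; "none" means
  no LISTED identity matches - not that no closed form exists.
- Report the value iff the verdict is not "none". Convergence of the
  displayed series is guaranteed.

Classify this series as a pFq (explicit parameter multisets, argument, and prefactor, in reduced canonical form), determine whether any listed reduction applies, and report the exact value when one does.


Structural cue: t_0 = 2 here, and the expanded ratio factors over Q; prefactor 2, roots give parameters.
Step ratio: r(k) = -\frac{1}{4} * (k+1) (k+1) / [(k+2) (k+1)] - rational in k. x = -\frac{1}{4}; t_0 = 2; negate the roots.

x = -\frac{1}{4} here; the reduced form reads 2F1, upper {1, 1}, lower {2}, C = 2. Verdict (x = -\frac{1}{4}): the logarithmic series (I6) applies (the logarithm: parameters (1,1;2), x = -\frac{1}{4}). Hence: 8 \cdot \ln\left(\frac{5}{4}\right).


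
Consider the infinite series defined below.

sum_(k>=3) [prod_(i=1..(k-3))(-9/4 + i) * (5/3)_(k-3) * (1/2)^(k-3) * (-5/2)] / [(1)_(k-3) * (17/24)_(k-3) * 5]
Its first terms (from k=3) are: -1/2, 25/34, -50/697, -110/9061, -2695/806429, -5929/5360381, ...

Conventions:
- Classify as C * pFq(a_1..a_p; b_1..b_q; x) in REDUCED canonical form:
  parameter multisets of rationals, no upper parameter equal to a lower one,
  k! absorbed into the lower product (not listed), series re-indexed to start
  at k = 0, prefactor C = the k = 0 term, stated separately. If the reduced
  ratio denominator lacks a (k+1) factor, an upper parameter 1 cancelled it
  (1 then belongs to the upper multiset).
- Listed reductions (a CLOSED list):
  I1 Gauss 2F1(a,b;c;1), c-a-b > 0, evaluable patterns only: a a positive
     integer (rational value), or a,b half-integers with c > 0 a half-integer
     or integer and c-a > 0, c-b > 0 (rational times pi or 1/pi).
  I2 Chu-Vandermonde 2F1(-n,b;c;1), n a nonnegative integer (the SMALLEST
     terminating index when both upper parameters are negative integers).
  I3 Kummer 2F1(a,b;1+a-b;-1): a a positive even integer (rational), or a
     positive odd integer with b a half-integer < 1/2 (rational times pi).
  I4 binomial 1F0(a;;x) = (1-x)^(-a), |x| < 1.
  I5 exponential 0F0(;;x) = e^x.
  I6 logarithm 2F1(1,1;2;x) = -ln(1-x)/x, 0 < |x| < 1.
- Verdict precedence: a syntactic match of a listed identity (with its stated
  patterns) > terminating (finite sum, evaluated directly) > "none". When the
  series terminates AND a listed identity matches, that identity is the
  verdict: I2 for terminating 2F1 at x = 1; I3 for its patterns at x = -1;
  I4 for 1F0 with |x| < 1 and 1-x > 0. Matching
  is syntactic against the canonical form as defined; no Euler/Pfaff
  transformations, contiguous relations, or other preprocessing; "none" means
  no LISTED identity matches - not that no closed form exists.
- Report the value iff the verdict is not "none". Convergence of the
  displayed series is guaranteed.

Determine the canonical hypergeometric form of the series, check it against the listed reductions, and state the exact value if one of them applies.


With C = -1/2: the canonical form is 2F1(-5/4, 5/3; 17/24; 1/2). Verdict: no listed reduction: x = 1/2 and upper {-5/4, 5/3} fail every I1-I6 pattern.

Key step: x = (1/2) and (1)_k (C = -1/2, x = 1/2) is k! itself.
Adjacent-term ratio: r(k) = (1/2) * (k-5/4) (k+5/3) / [(k+17/24) (k+1)] ; factor over Q: parameters, x = (1/2), and C = -1/2.


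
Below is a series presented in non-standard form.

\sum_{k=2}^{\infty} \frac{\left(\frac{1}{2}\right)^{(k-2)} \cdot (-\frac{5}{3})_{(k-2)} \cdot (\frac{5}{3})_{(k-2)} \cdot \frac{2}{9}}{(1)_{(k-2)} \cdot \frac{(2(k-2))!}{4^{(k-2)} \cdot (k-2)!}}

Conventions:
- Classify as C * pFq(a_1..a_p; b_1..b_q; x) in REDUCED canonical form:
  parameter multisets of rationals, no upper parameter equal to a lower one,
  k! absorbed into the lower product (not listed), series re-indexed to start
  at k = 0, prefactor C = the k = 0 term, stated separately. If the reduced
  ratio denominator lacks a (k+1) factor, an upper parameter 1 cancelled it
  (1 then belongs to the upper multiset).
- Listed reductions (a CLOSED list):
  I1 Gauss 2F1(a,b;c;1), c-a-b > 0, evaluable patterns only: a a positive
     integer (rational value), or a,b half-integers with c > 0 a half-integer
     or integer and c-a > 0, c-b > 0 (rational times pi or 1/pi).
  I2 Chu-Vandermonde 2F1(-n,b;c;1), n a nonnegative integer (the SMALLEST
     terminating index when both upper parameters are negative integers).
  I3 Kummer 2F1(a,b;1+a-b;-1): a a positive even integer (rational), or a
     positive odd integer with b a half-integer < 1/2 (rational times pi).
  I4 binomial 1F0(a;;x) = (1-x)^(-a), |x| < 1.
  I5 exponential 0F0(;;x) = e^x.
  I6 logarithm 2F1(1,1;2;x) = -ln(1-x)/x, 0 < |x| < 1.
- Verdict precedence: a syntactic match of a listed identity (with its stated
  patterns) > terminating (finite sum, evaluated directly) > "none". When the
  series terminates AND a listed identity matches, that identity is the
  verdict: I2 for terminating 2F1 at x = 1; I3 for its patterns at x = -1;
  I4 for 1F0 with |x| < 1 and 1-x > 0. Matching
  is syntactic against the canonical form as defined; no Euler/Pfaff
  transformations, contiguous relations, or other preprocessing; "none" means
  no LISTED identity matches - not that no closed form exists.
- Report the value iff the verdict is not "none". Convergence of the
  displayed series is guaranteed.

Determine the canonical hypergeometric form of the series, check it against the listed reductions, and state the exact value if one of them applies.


With C = \frac{2}{9}: the canonical form is 2F1(-\frac{5}{3}, \frac{5}{3}; \frac{1}{2}; \frac{1}{2}). Verdict: no listed reduction: x = \frac{1}{2} and upper {-\frac{5}{3}, \frac{5}{3}} fail every I1-I6 pattern.

Key observation: x = \frac{1}{2} and (1)_k (C = 2/9, x = 1/2) is k! itself.
Adjacent-term ratio: r(k) = \frac{1}{2} * (k-\frac{5}{3}) (k+\frac{5}{3}) / [(k+\frac{1}{2}) (k+1)] - poly over poly, x = \frac{1}{2} from leading terms; C = \frac{2}{9} at k = 0.


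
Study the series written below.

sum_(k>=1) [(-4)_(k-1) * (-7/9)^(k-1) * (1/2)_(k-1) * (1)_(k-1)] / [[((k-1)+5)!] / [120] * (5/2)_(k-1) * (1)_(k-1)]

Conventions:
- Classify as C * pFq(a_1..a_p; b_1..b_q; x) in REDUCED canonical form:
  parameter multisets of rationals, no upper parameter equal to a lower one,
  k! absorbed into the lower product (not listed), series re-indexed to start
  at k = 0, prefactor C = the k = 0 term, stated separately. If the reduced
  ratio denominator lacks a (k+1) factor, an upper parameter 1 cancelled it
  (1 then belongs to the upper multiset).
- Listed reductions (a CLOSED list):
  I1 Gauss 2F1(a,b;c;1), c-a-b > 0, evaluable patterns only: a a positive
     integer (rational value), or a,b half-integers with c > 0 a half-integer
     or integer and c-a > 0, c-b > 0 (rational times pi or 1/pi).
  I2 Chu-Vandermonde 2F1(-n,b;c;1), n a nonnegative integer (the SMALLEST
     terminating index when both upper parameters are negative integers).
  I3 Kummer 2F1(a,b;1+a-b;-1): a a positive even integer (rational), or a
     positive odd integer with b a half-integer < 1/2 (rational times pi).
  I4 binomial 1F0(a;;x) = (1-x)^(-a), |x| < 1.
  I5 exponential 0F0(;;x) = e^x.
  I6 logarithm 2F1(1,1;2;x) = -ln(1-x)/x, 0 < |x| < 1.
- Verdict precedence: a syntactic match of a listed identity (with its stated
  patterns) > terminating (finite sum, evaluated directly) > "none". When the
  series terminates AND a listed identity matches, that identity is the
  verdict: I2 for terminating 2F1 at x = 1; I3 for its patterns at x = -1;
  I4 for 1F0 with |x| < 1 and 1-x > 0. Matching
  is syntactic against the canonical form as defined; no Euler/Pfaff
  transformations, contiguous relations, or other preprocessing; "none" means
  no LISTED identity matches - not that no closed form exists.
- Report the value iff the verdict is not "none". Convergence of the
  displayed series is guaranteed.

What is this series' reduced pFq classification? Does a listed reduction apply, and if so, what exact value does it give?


Structural cue: with t_0 = 1, the denominator's factorial ratio (C = 1) is a lower Pochhammer.
Adjacent-term ratio: r(k) = (-7/9) * (k-4) (k+1/2) (k+1) / [(k+5/2) (k+6) (k+1)] - rational; roots negated = parameters, x = (-7/9), C = 1.

Classification (C = 1): 3F2 with upper {-4, 1/2, 1}, lower {5/2, 6}, argument x = -7/9. Verdict: terminating. (-4)_k vanishes past k = 4, leaving a 5-term sum, computed directly. Hence: 10914271/9743085.


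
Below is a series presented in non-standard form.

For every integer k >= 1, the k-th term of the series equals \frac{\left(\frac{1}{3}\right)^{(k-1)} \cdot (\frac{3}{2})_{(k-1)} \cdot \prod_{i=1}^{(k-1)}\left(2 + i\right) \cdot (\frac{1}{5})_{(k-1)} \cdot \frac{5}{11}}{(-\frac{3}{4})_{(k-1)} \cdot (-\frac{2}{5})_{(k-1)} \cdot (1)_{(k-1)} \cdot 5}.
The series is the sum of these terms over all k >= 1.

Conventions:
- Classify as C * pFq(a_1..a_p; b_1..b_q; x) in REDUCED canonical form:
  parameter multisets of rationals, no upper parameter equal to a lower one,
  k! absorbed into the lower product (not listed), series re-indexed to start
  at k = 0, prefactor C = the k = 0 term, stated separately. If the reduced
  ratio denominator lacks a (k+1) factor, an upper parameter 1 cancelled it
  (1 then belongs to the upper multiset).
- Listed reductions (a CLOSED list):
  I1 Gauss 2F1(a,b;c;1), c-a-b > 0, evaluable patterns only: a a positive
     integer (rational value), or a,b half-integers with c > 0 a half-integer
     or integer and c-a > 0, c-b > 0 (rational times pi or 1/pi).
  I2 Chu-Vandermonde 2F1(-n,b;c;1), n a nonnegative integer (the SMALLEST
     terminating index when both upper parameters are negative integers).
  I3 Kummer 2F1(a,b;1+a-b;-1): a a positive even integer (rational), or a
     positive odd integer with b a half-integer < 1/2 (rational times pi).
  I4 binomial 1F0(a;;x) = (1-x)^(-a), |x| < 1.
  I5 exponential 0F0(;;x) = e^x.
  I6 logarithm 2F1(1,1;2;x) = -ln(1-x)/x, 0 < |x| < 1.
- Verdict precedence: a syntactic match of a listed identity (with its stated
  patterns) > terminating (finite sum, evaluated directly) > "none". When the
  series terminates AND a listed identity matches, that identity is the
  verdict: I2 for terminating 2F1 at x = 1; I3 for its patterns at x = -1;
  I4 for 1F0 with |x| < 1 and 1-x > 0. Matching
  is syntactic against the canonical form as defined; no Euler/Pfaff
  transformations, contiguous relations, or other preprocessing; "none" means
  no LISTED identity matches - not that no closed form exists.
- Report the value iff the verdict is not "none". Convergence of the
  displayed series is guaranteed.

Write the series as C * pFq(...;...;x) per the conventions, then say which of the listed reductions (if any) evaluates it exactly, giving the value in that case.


x = \frac{1}{3} here; the reduced form reads 3F2, upper {\frac{1}{5}, \frac{3}{2}, 3}, lower {-\frac{3}{4}, -\frac{2}{5}}, C = \frac{1}{11}. Verdict: none here - no I1-I6 shape fits x = \frac{1}{3} with lower {-\frac{3}{4}, -\frac{2}{5}}.

Key step: t_0 = \frac{1}{11} here, and the running product (C = 1/11, x = 1/3) telescopes to a rising factorial.
Step ratio: r(k) = \frac{1}{3} * (k+\frac{1}{5}) (k+\frac{3}{2}) (k+3) / [(k-\frac{3}{4}) (k-\frac{2}{5}) (k+1)] ; factor over Q: parameters, x = \frac{1}{3}, and C = \frac{1}{11}.
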